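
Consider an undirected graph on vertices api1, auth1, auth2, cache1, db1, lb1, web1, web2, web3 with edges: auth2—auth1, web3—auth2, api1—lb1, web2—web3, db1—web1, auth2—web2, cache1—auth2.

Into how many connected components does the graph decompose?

3

From api1: component {api1, lb1}.
From auth1: component {auth1, auth2, cache1, web2, web3}.
From db1: component {db1, web1}.
That's 3 components.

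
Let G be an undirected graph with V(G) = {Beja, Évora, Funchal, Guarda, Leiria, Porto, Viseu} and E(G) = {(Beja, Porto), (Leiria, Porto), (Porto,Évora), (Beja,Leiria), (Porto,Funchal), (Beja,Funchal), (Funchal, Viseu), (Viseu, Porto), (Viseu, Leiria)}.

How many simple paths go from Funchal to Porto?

7

Funchal–Beja–Leiria–Porto
Funchal–Beja–Leiria–Viseu–Porto
Funchal–Beja–Porto
Funchal–Porto
Funchal–Viseu–Leiria–Beja–Porto
Funchal–Viseu–Leiria–Porto
Funchal–Viseu–Porto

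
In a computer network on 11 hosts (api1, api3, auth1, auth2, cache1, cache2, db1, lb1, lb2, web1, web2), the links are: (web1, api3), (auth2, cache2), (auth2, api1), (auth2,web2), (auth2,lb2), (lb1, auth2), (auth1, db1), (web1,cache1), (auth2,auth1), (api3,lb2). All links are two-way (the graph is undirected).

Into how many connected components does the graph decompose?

From api1: component {api1, api3, auth1, auth2, cache1, cache2, db1, lb1, lb2, web1, web2}.
That's 1 component.

1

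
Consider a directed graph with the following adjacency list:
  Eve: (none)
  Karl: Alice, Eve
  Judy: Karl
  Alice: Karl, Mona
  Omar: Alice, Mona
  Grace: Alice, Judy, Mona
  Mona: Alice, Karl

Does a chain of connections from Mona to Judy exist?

No

Explore from Mona.
Distance 1: reach Alice, Karl.
Distance 2: reach Eve.
The search from Mona is exhausted; no directed path reaches Judy.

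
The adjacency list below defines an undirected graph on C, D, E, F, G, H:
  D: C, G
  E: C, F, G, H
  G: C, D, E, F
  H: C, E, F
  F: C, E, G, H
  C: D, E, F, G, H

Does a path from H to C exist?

Yes

Explore from H.
Distance 1: reach C, E, F.
Found C.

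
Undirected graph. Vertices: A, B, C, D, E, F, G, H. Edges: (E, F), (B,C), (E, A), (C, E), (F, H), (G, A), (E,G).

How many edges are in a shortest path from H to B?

4

Distance 0: H.
Distance 1: F.
Distance 2: E.
Distance 3: A, C, G.
Distance 4: B — contains B.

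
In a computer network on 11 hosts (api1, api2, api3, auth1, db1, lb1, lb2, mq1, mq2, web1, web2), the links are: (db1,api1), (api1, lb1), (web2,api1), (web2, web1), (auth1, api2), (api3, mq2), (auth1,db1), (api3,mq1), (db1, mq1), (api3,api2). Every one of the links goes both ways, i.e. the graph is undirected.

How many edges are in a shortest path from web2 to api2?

Distance 0: web2.
Distance 1: api1, web1.
Distance 2: db1, lb1.
Distance 3: auth1, mq1.
Distance 4: api2, api3 — contains api2.

4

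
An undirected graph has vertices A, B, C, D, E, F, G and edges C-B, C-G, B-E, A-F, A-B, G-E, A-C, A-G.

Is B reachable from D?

D has no edges, so nothing is reachable from it.

No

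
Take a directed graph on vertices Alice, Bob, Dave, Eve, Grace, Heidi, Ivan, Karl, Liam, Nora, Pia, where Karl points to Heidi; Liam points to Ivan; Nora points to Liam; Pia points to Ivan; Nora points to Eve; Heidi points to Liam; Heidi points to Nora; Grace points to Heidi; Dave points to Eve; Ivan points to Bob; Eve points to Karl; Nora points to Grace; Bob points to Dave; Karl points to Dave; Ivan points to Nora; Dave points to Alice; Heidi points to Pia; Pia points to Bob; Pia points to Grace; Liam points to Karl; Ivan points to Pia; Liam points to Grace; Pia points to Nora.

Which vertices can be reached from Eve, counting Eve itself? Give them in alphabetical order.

Alice, Bob, Dave, Eve, Grace, Heidi, Ivan, Karl, Liam, Nora, Pia

Start at Eve.
Its neighbours: Karl.
Then their neighbours: Dave, Heidi.
Then next layer: Alice, Liam, Nora, Pia.
Then next layer: Bob, Grace, Ivan.
Every vertex is now reached.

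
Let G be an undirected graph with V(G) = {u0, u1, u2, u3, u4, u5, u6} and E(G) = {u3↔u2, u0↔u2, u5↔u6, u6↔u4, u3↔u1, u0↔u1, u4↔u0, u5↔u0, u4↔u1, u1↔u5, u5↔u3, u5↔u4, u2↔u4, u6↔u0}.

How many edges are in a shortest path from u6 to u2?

2

Distance 0: u6.
Distance 1: u0, u4, u5.
Distance 2: u1, u2, u3 — contains u2.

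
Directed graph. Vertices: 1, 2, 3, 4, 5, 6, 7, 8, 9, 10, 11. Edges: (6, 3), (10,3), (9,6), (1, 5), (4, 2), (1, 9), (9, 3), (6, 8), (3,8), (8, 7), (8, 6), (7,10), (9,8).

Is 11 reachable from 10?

Explore from 10.
Distance 1: reach 3.
Distance 2: reach 8.
Distance 3: reach 6, 7.
The search from 10 is exhausted; no directed path reaches 11.

No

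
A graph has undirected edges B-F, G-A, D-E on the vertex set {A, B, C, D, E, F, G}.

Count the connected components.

4

From A: component {A, G}.
From B: component {B, F}.
From C: component {C}.
From D: component {D, E}.
That's 4 components.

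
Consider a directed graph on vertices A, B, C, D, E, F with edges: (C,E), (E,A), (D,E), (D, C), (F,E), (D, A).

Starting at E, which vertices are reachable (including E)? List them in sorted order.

Start at E.
Its neighbours: A.
Nothing further is reachable.

A, E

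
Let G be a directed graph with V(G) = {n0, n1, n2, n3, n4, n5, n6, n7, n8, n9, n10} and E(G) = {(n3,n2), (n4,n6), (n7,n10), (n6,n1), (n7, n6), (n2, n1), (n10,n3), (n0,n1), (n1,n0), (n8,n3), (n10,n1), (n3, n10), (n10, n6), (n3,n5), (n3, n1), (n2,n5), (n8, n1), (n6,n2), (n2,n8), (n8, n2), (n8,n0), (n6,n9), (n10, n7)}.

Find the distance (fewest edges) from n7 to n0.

Distance 0: n7.
Distance 1: n6, n10.
Distance 2: n1, n2, n3, n9.
Distance 3: n0, n5, n8 — contains n0.

3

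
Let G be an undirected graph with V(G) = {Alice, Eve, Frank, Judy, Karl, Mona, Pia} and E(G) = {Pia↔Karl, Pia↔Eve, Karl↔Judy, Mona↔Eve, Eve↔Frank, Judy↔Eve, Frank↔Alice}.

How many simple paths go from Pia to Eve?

2

Pia–Eve
Pia–Karl–Judy–Eve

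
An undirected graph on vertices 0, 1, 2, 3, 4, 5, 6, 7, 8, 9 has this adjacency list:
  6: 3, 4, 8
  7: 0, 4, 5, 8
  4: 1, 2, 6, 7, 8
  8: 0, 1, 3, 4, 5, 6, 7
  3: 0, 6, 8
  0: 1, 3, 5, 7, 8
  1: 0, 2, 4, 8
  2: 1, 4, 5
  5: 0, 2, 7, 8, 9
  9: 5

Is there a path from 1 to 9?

Yes

Explore from 1.
Distance 1: reach 0, 2, 4, 8.
Distance 2: reach 3, 5, 6, 7.
Distance 3: reach 9.
Found 9.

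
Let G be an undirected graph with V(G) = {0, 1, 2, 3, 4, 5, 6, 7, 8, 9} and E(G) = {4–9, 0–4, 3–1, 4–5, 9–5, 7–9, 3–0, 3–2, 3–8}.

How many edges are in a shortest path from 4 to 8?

Distance 0: 4.
Distance 1: 0, 5, 9.
Distance 2: 3, 7.
Distance 3: 1, 2, 8 — contains 8.

3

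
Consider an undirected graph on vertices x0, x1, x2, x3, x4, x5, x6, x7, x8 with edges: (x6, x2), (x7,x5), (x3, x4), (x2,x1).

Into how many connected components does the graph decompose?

From x0: component {x0}.
From x1: component {x1, x2, x6}.
From x3: component {x3, x4}.
From x5: component {x5, x7}.
From x8: component {x8}.
That's 5 components.

5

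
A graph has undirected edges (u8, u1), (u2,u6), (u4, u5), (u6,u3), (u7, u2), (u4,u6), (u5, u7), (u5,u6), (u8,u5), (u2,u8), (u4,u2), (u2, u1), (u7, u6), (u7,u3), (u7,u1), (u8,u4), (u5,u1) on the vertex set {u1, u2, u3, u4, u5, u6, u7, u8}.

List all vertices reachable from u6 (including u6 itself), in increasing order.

Start at u6.
Its neighbours: u2, u3, u4, u5, u7.
Then their neighbours: u1, u8.
Every vertex is now reached.

u1, u2, u3, u4, u5, u6, u7, u8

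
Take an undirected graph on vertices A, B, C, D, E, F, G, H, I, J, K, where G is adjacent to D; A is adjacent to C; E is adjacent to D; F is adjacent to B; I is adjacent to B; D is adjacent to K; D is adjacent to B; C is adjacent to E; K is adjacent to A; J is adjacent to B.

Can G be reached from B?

Explore from B.
Distance 1: reach D, F, I, J.
Distance 2: reach E, G, K.
Found G.

Yes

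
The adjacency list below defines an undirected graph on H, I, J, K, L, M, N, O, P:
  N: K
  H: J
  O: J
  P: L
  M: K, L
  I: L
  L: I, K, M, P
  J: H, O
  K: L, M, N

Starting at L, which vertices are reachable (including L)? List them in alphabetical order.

Start at L.
Its neighbours: I, K, M, P.
Then their neighbours: N.
Nothing further is reachable.

I, K, L, M, N, P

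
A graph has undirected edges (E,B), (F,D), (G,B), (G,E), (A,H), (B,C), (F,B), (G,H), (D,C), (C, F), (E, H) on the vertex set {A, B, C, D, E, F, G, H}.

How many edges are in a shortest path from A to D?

5

Distance 0: A.
Distance 1: H.
Distance 2: E, G.
Distance 3: B.
Distance 4: C, F.
Distance 5: D — contains D.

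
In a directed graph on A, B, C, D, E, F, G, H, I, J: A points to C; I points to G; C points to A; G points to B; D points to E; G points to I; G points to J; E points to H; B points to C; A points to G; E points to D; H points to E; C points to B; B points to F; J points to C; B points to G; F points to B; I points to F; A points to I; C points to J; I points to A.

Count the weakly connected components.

From A: component {A, B, C, F, G, I, J}.
From D: component {D, E, H}.
That's 2 components.

2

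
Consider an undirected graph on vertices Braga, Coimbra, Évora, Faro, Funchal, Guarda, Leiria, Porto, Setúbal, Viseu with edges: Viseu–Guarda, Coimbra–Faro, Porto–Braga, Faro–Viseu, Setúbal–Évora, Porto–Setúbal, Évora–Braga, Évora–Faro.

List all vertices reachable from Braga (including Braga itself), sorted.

Start at Braga.
Its neighbours: Évora, Porto.
Then their neighbours: Faro, Setúbal.
Then next layer: Coimbra, Viseu.
Then next layer: Guarda.
Nothing further is reachable.

Braga, Coimbra, Évora, Faro, Guarda, Porto, Setúbal, Viseu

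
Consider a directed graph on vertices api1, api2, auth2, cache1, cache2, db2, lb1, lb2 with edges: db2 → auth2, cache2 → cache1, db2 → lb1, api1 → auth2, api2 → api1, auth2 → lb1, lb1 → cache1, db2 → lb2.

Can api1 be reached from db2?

Explore from db2.
Distance 1: reach auth2, lb1, lb2.
Distance 2: reach cache1.
The search from db2 is exhausted; no directed path reaches api1.

No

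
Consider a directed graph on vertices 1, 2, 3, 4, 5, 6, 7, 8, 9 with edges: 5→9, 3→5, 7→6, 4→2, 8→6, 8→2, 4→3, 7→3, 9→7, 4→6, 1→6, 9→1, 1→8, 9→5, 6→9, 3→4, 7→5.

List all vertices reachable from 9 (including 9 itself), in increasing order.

Start at 9.
Its neighbours: 1, 5, 7.
Then their neighbours: 3, 6, 8.
Then next layer: 2, 4.
Every vertex is now reached.

1, 2, 3, 4, 5, 6, 7, 8, 9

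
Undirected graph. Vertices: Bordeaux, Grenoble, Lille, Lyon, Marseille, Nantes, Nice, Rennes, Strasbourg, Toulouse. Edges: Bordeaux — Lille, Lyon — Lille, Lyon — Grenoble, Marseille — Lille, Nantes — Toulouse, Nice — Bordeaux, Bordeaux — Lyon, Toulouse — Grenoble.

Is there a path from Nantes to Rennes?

No

Explore from Nantes.
Distance 1: reach Toulouse.
Distance 2: reach Grenoble.
Distance 3: reach Lyon.
Distance 4: reach Bordeaux, Lille.
Distance 5: reach Marseille, Nice.
The search is exhausted without reaching Rennes; it lies in a different component.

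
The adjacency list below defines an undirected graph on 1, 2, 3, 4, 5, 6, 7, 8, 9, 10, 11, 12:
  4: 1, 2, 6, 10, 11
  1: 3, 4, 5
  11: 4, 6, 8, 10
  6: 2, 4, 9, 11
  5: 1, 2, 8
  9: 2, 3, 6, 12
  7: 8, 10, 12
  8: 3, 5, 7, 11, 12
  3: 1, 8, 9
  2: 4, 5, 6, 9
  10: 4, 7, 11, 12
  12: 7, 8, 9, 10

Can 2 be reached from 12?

Explore from 12.
Distance 1: reach 7, 8, 9, 10.
Distance 2: reach 2, 3, 4, 5, 6, 11.
Found 2.

Yes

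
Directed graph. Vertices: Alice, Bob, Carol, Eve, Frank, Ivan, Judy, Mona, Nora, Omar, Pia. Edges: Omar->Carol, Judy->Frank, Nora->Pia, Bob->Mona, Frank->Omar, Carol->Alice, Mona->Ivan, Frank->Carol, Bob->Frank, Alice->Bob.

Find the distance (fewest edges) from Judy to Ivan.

Distance 0: Judy.
Distance 1: Frank.
Distance 2: Carol, Omar.
Distance 3: Alice.
Distance 4: Bob.
Distance 5: Mona.
Distance 6: Ivan — contains Ivan.

6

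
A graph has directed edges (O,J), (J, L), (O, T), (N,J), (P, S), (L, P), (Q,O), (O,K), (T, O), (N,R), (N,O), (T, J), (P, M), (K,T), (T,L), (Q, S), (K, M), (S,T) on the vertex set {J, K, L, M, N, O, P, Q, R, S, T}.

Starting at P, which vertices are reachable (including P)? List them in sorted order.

Start at P.
Its neighbours: M, S.
Then their neighbours: T.
Then next layer: J, L, O.
Then next layer: K.
Nothing further is reachable.

J, K, L, M, O, P, S, T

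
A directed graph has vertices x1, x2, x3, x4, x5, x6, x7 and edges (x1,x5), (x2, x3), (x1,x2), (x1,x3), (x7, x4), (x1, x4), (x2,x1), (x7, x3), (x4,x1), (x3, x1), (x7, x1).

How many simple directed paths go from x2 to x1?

2

x2→x1
x2→x3→x1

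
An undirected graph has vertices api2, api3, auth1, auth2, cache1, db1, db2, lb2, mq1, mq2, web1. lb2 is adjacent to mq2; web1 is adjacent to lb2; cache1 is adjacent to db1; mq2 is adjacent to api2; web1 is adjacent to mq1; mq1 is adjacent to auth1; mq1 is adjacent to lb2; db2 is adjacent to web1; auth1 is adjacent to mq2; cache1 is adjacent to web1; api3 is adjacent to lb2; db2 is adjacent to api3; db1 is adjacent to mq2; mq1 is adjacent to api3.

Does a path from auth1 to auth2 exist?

Explore from auth1.
Distance 1: reach mq1, mq2.
Distance 2: reach api2, api3, db1, lb2, web1.
Distance 3: reach cache1, db2.
The search is exhausted without reaching auth2; it lies in a different component.

No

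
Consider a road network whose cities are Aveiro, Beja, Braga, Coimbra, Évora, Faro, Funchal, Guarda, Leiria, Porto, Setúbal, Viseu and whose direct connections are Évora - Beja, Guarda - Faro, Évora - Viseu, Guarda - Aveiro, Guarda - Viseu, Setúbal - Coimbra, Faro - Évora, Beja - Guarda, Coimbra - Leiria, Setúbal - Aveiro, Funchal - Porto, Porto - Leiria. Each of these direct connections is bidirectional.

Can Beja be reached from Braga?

No

Braga has no edges, so nothing is reachable from it.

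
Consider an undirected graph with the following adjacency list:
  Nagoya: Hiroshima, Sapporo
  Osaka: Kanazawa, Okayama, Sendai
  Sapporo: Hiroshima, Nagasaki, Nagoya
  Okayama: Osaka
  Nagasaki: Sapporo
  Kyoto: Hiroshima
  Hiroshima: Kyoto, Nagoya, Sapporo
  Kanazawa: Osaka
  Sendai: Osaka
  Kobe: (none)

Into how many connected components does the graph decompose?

From Hiroshima: component {Hiroshima, Kyoto, Nagasaki, Nagoya, Sapporo}.
From Kanazawa: component {Kanazawa, Okayama, Osaka, Sendai}.
From Kobe: component {Kobe}.
That's 3 components.

3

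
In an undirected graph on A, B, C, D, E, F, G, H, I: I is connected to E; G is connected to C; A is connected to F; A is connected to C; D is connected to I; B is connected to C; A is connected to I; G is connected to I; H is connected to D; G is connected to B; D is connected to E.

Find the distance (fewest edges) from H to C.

Distance 0: H.
Distance 1: D.
Distance 2: E, I.
Distance 3: A, G.
Distance 4: B, C, F — contains C.

4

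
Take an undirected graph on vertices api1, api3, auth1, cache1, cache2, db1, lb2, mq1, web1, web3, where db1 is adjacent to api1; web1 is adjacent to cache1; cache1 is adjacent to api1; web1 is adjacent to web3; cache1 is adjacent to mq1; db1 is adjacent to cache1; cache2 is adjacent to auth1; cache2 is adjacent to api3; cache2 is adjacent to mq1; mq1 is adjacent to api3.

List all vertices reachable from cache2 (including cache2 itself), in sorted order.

api1, api3, auth1, cache1, cache2, db1, mq1, web1, web3

Start at cache2.
Its neighbours: api3, auth1, mq1.
Then their neighbours: cache1.
Then next layer: api1, db1, web1.
Then next layer: web3.
Nothing further is reachable.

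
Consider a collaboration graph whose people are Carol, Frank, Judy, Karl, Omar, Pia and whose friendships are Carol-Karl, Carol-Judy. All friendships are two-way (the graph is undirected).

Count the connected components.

From Carol: component {Carol, Judy, Karl}.
From Frank: component {Frank}.
From Omar: component {Omar}.
From Pia: component {Pia}.
That's 4 components.

4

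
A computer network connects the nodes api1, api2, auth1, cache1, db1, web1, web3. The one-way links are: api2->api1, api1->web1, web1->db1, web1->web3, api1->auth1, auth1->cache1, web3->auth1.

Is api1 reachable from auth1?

No

Explore from auth1.
Distance 1: reach cache1.
The search from auth1 is exhausted; no directed path reaches api1.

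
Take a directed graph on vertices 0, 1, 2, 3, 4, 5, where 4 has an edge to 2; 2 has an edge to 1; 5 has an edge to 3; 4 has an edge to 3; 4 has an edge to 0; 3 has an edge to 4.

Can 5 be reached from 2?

No

Explore from 2.
Distance 1: reach 1.
The search from 2 is exhausted; no directed path reaches 5.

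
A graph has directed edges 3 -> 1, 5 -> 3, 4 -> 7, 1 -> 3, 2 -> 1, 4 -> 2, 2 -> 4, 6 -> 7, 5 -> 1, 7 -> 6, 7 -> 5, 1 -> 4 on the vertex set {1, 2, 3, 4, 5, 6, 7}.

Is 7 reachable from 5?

Yes

Explore from 5.
Distance 1: reach 1, 3.
Distance 2: reach 4.
Distance 3: reach 2, 7.
Found 7.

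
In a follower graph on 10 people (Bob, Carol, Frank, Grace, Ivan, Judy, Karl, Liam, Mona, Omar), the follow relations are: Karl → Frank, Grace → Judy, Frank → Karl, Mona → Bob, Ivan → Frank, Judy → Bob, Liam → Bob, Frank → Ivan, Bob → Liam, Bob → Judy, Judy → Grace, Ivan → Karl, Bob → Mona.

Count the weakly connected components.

4

From Bob: component {Bob, Grace, Judy, Liam, Mona}.
From Carol: component {Carol}.
From Frank: component {Frank, Ivan, Karl}.
From Omar: component {Omar}.
That's 4 components.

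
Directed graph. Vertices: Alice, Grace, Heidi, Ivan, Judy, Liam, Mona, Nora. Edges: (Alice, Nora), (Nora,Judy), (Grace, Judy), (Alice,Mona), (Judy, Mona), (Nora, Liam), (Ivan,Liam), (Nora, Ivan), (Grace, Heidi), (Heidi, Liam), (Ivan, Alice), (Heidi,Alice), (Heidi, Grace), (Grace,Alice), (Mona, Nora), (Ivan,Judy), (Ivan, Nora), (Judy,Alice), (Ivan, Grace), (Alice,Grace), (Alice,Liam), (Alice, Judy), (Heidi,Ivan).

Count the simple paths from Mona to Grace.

4

Mona→Nora→Ivan→Alice→Grace
Mona→Nora→Ivan→Grace
Mona→Nora→Ivan→Judy→Alice→Grace
Mona→Nora→Judy→Alice→Grace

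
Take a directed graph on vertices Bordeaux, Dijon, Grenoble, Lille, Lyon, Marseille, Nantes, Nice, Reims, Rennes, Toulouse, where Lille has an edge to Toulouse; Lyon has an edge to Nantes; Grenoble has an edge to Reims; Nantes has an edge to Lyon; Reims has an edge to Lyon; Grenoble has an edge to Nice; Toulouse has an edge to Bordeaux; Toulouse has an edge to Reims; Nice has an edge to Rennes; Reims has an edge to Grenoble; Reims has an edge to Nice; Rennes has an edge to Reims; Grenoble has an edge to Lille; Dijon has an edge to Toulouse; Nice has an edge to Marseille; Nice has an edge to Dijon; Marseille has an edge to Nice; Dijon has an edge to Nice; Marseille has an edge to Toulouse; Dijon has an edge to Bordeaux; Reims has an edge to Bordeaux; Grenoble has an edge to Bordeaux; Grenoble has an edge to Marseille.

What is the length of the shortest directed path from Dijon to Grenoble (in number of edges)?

3

Distance 0: Dijon.
Distance 1: Bordeaux, Nice, Toulouse.
Distance 2: Marseille, Reims, Rennes.
Distance 3: Grenoble, Lyon — contains Grenoble.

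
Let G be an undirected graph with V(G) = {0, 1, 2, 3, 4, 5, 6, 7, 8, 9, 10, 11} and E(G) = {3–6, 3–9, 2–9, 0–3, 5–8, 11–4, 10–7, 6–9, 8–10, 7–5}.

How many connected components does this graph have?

From 0: component {0, 2, 3, 6, 9}.
From 1: component {1}.
From 4: component {4, 11}.
From 5: component {5, 7, 8, 10}.
That's 4 components.

4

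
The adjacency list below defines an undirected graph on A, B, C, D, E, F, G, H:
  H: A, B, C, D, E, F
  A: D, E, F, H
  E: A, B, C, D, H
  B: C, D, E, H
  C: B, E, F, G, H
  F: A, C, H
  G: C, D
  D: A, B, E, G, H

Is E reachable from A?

Explore from A.
Distance 1: reach D, E, F, H.
Found E.

Yes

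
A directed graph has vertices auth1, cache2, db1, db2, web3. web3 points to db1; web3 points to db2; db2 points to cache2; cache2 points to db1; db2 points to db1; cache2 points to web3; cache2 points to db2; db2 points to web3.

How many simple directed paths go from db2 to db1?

4

db2→cache2→db1
db2→cache2→web3→db1
db2→db1
db2→web3→db1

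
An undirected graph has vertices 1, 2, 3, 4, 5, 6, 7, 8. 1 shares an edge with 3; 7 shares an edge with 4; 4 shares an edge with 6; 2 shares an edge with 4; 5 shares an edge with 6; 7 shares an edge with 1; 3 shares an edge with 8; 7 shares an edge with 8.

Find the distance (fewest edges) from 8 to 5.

4

Distance 0: 8.
Distance 1: 3, 7.
Distance 2: 1, 4.
Distance 3: 2, 6.
Distance 4: 5 — contains 5.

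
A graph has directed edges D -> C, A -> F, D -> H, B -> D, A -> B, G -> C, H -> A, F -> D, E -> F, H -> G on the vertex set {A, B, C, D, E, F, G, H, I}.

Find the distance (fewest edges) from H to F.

Distance 0: H.
Distance 1: A, G.
Distance 2: B, C, F — contains F.

2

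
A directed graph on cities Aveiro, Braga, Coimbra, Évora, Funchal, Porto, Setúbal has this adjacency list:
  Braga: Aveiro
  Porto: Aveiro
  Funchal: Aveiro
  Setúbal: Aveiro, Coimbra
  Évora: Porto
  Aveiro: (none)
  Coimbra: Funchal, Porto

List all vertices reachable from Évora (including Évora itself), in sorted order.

Start at Évora.
Its neighbours: Porto.
Then their neighbours: Aveiro.
Nothing further is reachable.

Aveiro, Évora, Porto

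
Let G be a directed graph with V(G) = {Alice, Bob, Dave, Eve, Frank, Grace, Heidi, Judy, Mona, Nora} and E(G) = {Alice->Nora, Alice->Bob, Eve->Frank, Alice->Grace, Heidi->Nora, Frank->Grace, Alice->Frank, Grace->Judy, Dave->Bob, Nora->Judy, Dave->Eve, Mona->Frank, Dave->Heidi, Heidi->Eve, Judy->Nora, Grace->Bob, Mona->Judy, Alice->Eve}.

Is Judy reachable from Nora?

Yes

Explore from Nora.
Distance 1: reach Judy.
Found Judy.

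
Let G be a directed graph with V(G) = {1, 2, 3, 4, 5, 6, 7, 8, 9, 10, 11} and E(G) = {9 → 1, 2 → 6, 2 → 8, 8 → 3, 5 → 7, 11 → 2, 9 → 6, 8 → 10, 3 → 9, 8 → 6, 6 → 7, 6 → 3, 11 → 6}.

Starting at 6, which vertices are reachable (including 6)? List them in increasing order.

Start at 6.
Its neighbours: 3, 7.
Then their neighbours: 9.
Then next layer: 1.
Nothing further is reachable.

1, 3, 6, 7, 9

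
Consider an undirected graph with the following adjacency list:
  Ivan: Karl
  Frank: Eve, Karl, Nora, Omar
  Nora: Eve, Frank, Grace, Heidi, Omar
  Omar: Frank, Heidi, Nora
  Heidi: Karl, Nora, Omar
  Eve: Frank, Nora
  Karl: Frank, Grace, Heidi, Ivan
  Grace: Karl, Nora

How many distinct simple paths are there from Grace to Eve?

Grace–Karl–Frank–Eve
Grace–Karl–Frank–Nora–Eve
Grace–Karl–Frank–Omar–Heidi–Nora–Eve
Grace–Karl–Frank–Omar–Nora–Eve
Grace–Karl–Heidi–Nora–Eve
Grace–Karl–Heidi–Nora–Frank–Eve
Grace–Karl–Heidi–Nora–Omar–Frank–Eve
Grace–Karl–Heidi–Omar–Frank–Eve
... and 9 more.

17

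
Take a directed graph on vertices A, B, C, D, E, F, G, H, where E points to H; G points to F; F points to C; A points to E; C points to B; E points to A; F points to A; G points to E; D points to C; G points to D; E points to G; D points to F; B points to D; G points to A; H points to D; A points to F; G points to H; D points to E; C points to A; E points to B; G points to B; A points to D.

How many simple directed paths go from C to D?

7

C→A→D
C→A→E→B→D
C→A→E→G→B→D
C→A→E→G→D
C→A→E→G→H→D
C→A→E→H→D
C→B→D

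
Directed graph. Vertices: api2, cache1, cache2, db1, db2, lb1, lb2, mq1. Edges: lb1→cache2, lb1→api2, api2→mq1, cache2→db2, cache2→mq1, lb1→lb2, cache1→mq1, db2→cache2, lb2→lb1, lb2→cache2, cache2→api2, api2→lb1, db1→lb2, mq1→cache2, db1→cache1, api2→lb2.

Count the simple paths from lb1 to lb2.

3

lb1→api2→lb2
lb1→cache2→api2→lb2
lb1→lb2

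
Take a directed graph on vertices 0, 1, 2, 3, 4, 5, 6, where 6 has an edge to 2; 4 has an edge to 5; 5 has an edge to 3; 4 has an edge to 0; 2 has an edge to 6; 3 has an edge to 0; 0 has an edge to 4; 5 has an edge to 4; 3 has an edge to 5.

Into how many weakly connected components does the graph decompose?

From 0: component {0, 3, 4, 5}.
From 1: component {1}.
From 2: component {2, 6}.
That's 3 components.

3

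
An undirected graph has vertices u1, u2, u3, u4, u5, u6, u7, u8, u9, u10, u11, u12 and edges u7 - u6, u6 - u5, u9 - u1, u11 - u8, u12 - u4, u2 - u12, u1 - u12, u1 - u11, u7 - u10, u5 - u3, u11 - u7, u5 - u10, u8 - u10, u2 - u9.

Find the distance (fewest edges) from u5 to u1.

Distance 0: u5.
Distance 1: u3, u6, u10.
Distance 2: u7, u8.
Distance 3: u11.
Distance 4: u1 — contains u1.

4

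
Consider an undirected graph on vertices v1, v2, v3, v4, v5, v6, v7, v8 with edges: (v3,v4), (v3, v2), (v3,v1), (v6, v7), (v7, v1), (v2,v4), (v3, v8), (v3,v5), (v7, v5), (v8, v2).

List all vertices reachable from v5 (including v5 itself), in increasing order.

Start at v5.
Its neighbours: v3, v7.
Then their neighbours: v1, v2, v4, v6, v8.
Every vertex is now reached.

v1, v2, v3, v4, v5, v6, v7, v8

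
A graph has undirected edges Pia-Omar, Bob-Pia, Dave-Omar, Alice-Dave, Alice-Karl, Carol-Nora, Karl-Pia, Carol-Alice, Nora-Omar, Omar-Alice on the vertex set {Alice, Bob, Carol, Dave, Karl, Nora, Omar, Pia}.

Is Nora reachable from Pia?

Explore from Pia.
Distance 1: reach Bob, Karl, Omar.
Distance 2: reach Alice, Dave, Nora.
Found Nora.

Yes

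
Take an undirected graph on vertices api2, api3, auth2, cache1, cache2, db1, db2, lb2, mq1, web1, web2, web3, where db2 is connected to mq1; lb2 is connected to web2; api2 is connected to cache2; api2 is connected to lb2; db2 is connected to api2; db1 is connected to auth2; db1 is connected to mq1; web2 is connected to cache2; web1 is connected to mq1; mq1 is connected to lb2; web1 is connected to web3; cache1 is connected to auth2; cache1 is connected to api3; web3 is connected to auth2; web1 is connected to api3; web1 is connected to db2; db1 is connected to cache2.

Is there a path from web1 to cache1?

Explore from web1.
Distance 1: reach api3, db2, mq1, web3.
Distance 2: reach api2, auth2, cache1, db1, lb2.
Found cache1.

Yes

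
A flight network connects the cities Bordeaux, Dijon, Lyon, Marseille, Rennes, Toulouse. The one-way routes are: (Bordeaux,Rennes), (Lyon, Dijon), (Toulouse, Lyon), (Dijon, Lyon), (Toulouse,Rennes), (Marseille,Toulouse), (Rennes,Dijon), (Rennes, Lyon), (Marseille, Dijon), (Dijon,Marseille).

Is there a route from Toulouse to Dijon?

Yes

Explore from Toulouse.
Distance 1: reach Lyon, Rennes.
Distance 2: reach Dijon.
Found Dijon.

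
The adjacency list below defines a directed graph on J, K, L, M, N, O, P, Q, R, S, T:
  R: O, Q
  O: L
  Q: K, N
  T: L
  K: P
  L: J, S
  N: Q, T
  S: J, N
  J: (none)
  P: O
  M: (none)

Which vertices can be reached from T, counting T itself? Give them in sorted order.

Start at T.
Its neighbours: L.
Then their neighbours: J, S.
Then next layer: N.
Then next layer: Q.
Then next layer: K.
Then next layer: P.
Then next layer: O.
Nothing further is reachable.

J, K, L, N, O, P, Q, S, T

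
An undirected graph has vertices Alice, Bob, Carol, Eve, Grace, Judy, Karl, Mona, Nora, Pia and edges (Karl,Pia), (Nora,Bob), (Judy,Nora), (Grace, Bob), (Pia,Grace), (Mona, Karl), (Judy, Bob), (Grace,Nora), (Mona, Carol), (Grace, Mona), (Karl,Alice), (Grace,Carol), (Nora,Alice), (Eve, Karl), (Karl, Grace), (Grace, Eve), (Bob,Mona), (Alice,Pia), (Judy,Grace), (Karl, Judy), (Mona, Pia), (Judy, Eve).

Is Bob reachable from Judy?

Yes

Explore from Judy.
Distance 1: reach Bob, Eve, Grace, Karl, Nora.
Found Bob.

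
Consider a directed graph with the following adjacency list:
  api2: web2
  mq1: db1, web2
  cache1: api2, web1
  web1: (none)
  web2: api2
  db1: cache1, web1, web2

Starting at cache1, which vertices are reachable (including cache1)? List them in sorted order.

api2, cache1, web1, web2

Start at cache1.
Its neighbours: api2, web1.
Then their neighbours: web2.
Nothing further is reachable.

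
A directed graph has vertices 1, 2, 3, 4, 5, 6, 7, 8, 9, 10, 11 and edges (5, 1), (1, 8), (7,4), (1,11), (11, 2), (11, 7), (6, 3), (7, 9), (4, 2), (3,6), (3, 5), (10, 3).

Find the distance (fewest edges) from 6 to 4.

6

Distance 0: 6.
Distance 1: 3.
Distance 2: 5.
Distance 3: 1.
Distance 4: 8, 11.
Distance 5: 2, 7.
Distance 6: 4, 9 — contains 4.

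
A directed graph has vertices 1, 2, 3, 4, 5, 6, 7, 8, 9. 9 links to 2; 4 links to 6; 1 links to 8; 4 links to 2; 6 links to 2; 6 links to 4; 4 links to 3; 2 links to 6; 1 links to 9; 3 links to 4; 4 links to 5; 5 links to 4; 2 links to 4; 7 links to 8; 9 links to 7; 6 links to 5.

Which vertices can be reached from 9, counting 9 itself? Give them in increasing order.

Start at 9.
Its neighbours: 2, 7.
Then their neighbours: 4, 6, 8.
Then next layer: 3, 5.
Nothing further is reachable.

2, 3, 4, 5, 6, 7, 8, 9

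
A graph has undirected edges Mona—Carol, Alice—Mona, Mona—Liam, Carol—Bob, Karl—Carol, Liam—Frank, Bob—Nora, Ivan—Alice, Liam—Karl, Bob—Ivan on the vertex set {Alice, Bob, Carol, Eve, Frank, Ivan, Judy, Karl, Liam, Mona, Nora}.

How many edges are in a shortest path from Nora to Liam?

Distance 0: Nora.
Distance 1: Bob.
Distance 2: Carol, Ivan.
Distance 3: Alice, Karl, Mona.
Distance 4: Liam — contains Liam.

4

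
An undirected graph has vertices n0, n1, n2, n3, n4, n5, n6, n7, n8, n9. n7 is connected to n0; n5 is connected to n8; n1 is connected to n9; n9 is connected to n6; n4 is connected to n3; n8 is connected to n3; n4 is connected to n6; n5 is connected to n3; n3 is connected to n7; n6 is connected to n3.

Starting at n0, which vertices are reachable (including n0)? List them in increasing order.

n0, n1, n3, n4, n5, n6, n7, n8, n9

Start at n0.
Its neighbours: n7.
Then their neighbours: n3.
Then next layer: n4, n5, n6, n8.
Then next layer: n9.
Then next layer: n1.
Nothing further is reachable.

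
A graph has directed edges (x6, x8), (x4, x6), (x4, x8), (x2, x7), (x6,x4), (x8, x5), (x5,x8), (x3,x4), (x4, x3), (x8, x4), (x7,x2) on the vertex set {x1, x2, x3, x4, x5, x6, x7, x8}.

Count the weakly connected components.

3

From x1: component {x1}.
From x2: component {x2, x7}.
From x3: component {x3, x4, x5, x6, x8}.
That's 3 components.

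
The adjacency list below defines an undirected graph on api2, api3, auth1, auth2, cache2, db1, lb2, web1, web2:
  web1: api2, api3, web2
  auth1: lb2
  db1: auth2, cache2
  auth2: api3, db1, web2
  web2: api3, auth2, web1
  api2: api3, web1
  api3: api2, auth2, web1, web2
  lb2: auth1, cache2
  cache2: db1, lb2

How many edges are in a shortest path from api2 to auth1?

6

Distance 0: api2.
Distance 1: api3, web1.
Distance 2: auth2, web2.
Distance 3: db1.
Distance 4: cache2.
Distance 5: lb2.
Distance 6: auth1 — contains auth1.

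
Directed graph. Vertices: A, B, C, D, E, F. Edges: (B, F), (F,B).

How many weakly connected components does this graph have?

From A: component {A}.
From B: component {B, F}.
From C: component {C}.
From D: component {D}.
From E: component {E}.
That's 5 components.

5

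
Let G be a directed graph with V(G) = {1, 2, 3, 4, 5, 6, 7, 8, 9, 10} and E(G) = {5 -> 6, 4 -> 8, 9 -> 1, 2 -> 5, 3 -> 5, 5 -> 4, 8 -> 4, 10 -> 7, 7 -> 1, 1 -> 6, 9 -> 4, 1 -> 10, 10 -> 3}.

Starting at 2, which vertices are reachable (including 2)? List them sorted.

Start at 2.
Its neighbours: 5.
Then their neighbours: 4, 6.
Then next layer: 8.
Nothing further is reachable.

2, 4, 5, 6, 8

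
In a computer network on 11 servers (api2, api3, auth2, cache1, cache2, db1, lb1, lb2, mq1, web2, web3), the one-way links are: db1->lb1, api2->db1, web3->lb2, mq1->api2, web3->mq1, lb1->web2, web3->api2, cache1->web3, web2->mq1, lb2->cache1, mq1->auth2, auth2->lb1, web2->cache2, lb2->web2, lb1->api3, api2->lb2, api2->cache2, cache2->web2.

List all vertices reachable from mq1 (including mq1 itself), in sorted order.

Start at mq1.
Its neighbours: api2, auth2.
Then their neighbours: cache2, db1, lb1, lb2.
Then next layer: api3, cache1, web2.
Then next layer: web3.
Every vertex is now reached.

api2, api3, auth2, cache1, cache2, db1, lb1, lb2, mq1, web2, web3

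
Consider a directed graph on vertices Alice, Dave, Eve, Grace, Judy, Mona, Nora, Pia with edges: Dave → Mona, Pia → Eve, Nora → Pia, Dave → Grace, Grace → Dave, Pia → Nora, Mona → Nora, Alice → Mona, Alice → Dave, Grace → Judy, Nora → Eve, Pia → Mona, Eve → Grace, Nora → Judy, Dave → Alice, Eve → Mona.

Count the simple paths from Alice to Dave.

Alice→Dave
Alice→Mona→Nora→Eve→Grace→Dave
Alice→Mona→Nora→Pia→Eve→Grace→Dave

3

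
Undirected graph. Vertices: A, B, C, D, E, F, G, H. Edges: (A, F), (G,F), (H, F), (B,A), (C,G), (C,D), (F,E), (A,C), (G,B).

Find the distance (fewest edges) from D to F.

3

Distance 0: D.
Distance 1: C.
Distance 2: A, G.
Distance 3: B, F — contains F.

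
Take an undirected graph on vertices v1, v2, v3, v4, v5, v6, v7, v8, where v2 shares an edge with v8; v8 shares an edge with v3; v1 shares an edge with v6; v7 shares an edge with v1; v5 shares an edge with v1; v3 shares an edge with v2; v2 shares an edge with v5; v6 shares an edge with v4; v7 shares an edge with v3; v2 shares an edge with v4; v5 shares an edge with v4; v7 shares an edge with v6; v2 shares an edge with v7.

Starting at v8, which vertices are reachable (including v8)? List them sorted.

v1, v2, v3, v4, v5, v6, v7, v8

Start at v8.
Its neighbours: v2, v3.
Then their neighbours: v4, v5, v7.
Then next layer: v1, v6.
Every vertex is now reached.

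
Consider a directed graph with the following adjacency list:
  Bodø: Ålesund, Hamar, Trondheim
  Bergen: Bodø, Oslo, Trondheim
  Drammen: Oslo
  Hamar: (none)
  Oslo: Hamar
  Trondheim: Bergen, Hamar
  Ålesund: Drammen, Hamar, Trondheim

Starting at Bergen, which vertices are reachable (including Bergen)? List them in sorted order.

Ålesund, Bergen, Bodø, Drammen, Hamar, Oslo, Trondheim

Start at Bergen.
Its neighbours: Bodø, Oslo, Trondheim.
Then their neighbours: Ålesund, Hamar.
Then next layer: Drammen.
Every vertex is now reached.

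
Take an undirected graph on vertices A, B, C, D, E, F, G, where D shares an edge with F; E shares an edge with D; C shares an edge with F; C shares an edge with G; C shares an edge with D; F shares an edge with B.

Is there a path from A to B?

A has no edges, so nothing is reachable from it.

No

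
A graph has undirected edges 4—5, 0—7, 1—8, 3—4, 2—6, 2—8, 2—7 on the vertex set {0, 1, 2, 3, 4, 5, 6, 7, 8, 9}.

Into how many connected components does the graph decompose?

3

From 0: component {0, 1, 2, 6, 7, 8}.
From 3: component {3, 4, 5}.
From 9: component {9}.
That's 3 components.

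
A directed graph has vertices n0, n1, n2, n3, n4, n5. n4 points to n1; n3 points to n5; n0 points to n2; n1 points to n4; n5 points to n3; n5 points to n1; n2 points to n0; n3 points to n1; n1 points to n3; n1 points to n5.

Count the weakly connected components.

From n0: component {n0, n2}.
From n1: component {n1, n3, n4, n5}.
That's 2 components.

2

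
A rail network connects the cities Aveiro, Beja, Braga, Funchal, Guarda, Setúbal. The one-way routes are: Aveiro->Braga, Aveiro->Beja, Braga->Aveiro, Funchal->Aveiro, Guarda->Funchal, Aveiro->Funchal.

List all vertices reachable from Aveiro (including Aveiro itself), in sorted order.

Start at Aveiro.
Its neighbours: Beja, Braga, Funchal.
Nothing further is reachable.

Aveiro, Beja, Braga, Funchal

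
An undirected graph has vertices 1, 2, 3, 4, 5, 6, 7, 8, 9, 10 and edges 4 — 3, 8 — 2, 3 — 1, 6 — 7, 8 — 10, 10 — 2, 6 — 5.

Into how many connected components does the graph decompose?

4

From 1: component {1, 3, 4}.
From 2: component {2, 8, 10}.
From 5: component {5, 6, 7}.
From 9: component {9}.
That's 4 components.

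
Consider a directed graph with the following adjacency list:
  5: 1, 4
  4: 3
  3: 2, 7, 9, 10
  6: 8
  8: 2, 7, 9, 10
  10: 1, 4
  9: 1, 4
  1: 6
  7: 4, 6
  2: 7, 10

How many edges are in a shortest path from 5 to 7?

3

Distance 0: 5.
Distance 1: 1, 4.
Distance 2: 3, 6.
Distance 3: 2, 7, 8, 9, 10 — contains 7.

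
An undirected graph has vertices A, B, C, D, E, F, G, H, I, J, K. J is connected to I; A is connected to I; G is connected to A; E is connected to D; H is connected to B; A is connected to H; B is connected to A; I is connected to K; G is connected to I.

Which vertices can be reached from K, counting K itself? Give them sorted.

A, B, G, H, I, J, K

Start at K.
Its neighbours: I.
Then their neighbours: A, G, J.
Then next layer: B, H.
Nothing further is reachable.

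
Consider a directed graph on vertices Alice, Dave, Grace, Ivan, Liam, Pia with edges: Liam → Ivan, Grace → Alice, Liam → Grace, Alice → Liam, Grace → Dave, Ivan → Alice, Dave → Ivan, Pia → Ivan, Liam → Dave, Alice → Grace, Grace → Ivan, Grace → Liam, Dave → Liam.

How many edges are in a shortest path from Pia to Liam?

Distance 0: Pia.
Distance 1: Ivan.
Distance 2: Alice.
Distance 3: Grace, Liam — contains Liam.

3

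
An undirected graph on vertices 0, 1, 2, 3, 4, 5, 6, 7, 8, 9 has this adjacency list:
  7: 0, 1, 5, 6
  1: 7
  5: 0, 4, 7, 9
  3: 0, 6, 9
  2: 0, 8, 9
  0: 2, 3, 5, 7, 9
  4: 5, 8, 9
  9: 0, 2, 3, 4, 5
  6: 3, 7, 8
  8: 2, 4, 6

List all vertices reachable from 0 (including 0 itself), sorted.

Start at 0.
Its neighbours: 2, 3, 5, 7, 9.
Then their neighbours: 1, 4, 6, 8.
Every vertex is now reached.

0, 1, 2, 3, 4, 5, 6, 7, 8, 9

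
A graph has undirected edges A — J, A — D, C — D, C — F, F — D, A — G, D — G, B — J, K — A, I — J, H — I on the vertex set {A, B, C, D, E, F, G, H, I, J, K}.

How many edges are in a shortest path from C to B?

4

Distance 0: C.
Distance 1: D, F.
Distance 2: A, G.
Distance 3: J, K.
Distance 4: B, I — contains B.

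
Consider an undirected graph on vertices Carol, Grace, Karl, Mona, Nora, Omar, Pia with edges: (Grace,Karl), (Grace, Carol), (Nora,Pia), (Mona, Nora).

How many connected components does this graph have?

3

From Carol: component {Carol, Grace, Karl}.
From Mona: component {Mona, Nora, Pia}.
From Omar: component {Omar}.
That's 3 components.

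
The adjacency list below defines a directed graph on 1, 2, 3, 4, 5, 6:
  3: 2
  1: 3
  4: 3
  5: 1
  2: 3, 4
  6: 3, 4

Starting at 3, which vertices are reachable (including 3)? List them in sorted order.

2, 3, 4

Start at 3.
Its neighbours: 2.
Then their neighbours: 4.
Nothing further is reachable.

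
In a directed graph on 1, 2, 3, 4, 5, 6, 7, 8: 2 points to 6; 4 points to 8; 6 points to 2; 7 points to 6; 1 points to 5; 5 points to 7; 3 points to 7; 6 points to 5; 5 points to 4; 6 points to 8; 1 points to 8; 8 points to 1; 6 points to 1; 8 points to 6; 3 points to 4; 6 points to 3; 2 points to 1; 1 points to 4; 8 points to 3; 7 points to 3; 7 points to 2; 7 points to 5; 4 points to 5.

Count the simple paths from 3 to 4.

17

3→4
3→7→2→1→4
3→7→2→1→5→4
3→7→2→1→8→6→5→4
3→7→2→6→1→4
3→7→2→6→1→5→4
3→7→2→6→5→4
3→7→2→6→8→1→4
... and 9 more.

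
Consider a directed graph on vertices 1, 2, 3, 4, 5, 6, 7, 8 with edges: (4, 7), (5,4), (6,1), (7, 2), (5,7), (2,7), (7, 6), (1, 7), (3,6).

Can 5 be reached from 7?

Explore from 7.
Distance 1: reach 2, 6.
Distance 2: reach 1.
The search from 7 is exhausted; no directed path reaches 5.

No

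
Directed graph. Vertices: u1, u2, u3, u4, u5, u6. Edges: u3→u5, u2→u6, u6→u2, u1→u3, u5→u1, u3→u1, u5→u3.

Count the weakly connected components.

From u1: component {u1, u3, u5}.
From u2: component {u2, u6}.
From u4: component {u4}.
That's 3 components.

3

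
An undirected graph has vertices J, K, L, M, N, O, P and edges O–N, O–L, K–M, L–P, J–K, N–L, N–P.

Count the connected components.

2

From J: component {J, K, M}.
From L: component {L, N, O, P}.
That's 2 components.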